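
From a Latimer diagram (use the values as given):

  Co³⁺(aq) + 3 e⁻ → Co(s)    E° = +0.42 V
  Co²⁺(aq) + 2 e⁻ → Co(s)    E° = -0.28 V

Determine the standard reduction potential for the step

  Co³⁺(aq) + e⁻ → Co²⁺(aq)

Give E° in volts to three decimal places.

+1.820 V

Sequential free energies add, so n₃E°₃ = n₁E°₁ + n₂E°₂.
With n₃ = 3, and the known step contributing 2×(-0.28) V, the unknown satisfies 1·E° = 3×(+0.42) − 2×(-0.28) = +1.820.
E° = +1.820 / 1 = +1.820 V.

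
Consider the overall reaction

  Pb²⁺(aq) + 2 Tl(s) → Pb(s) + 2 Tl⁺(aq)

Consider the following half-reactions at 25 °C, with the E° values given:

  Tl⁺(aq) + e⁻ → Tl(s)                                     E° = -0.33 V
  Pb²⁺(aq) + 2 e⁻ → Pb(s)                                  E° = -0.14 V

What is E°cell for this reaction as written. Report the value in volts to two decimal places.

+0.19 V

The Pb²⁺/Pb couple has the higher reduction potential, so it is the cathode; Tl⁺/Tl is oxidised at the anode.
E°cell = E°(cathode) − E°(anode) = (-0.14) − (-0.33) = +0.19 V.
Since E°cell > 0, the reaction is spontaneous under standard conditions.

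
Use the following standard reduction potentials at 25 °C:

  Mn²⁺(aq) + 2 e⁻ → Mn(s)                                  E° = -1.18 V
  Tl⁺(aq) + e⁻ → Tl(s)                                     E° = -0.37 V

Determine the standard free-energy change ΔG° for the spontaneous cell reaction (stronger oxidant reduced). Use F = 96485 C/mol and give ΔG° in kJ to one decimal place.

-156.3 kJ

Tl⁺/Tl (E° = -0.37 V) is the cathode; Mn²⁺/Mn (E° = -1.18 V) is the anode, so E°cell = +0.81 V.
Balancing electrons gives n = 2 (lcm of 1 and 2).
ΔG° = −nFE° = −(2)(96485)(+0.81) = -156,306 J = -156.3 kJ.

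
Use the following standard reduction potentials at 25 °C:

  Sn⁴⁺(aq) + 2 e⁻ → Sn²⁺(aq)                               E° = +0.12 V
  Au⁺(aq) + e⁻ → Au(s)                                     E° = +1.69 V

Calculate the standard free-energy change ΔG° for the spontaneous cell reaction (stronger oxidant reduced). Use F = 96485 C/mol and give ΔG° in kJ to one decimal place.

Au⁺/Au (E° = +1.69 V) is the cathode; Sn⁴⁺/Sn²⁺ (E° = +0.12 V) is the anode, so E°cell = +1.57 V.
Balancing electrons gives n = 2 (lcm of 1 and 2).
ΔG° = −nFE° = −(2)(96485)(+1.57) = -302,963 J = -303.0 kJ.

-303.0 kJ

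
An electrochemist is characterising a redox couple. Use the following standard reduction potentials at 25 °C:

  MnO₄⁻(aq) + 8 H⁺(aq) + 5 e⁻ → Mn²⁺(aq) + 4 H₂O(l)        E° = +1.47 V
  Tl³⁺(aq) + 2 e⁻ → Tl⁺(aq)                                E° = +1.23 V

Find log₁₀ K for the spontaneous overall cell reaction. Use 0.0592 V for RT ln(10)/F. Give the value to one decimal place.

40.5

Cathode: MnO₄⁻/Mn²⁺; anode: Tl³⁺/Tl⁺. E°cell = +0.24 V, n = 10.
log K = nE°cell / 0.0592 = (10)(+0.24) / 0.0592 = 40.5.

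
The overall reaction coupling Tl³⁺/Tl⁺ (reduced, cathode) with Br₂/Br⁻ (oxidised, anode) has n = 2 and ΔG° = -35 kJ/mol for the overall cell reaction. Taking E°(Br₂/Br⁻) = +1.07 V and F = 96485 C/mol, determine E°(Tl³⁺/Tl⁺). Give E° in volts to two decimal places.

E°cell = −ΔG°/(nF) = −(-35×10³)/((2)(96485)) = +0.181 V.
Since Tl³⁺/Tl⁺ is the cathode and Br₂/Br⁻ the anode, E°cell = E°(Tl³⁺/Tl⁺) − E°(Br₂/Br⁻).
So E°(Tl³⁺/Tl⁺) = E°cell + E°(Br₂/Br⁻) = +0.181 + (+1.07) = +1.25 V.

+1.25 V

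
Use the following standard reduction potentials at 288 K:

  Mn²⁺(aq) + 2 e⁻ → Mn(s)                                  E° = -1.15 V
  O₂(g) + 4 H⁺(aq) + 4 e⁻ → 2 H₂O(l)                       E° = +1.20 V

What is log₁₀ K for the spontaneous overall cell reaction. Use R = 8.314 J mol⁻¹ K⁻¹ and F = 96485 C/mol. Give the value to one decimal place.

Cathode: O₂/H₂O; anode: Mn²⁺/Mn. E°cell = (+1.20) − (-1.15) = +2.35 V, with n = 4.
ΔG° = −nFE° = −RT ln K, so ln K = nFE°/(RT) = (4)(96485)(+2.35) / ((8.314)(288)) = 378.778.
log₁₀ K = 378.778 / ln 10 = 164.5.

164.5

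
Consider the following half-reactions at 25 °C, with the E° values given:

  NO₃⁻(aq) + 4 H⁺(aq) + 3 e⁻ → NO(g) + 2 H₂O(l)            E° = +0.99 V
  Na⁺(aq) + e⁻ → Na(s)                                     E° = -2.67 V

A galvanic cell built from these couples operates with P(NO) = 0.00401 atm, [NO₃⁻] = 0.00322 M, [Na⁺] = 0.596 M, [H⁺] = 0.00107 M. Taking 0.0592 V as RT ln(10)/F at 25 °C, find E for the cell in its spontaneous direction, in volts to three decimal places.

+3.437 V

NO₃⁻/NO is the cathode (higher E°), Na⁺/Na the anode: E°cell = +0.99 − (-2.67) = +3.66 V, n = 3.
Overall: NO₃⁻(aq) + 4 H⁺(aq) + 3 Na(s) → NO(g) + 2 H₂O(l) + 3 Na⁺(aq)
Q = P(NO)·[Na⁺]^3 / ([NO₃⁻]·[H⁺]^4); log Q = 11.303.
E = E° − (0.0592/n) log Q = +3.66 − (0.0592/3)(11.303) = +3.437 V.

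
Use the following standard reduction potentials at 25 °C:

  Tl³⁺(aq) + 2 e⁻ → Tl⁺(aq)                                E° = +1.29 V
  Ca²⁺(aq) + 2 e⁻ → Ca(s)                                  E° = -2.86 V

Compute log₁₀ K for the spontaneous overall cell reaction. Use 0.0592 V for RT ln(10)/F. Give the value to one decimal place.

Cathode: Tl³⁺/Tl⁺; anode: Ca²⁺/Ca. E°cell = +4.15 V, n = 2.
log K = nE°cell / 0.0592 = (2)(+4.15) / 0.0592 = 140.2.

140.2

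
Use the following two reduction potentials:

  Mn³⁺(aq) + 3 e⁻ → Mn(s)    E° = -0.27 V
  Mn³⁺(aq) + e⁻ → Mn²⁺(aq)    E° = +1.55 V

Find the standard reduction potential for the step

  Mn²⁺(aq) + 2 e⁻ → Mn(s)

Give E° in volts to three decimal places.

-1.180 V

Sequential free energies add, so n₃E°₃ = n₁E°₁ + n₂E°₂.
With n₃ = 3, and the known step contributing 1×(+1.55) V, the unknown satisfies 2·E° = 3×(-0.27) − 1×(+1.55) = -2.360.
E° = -2.360 / 2 = -1.180 V.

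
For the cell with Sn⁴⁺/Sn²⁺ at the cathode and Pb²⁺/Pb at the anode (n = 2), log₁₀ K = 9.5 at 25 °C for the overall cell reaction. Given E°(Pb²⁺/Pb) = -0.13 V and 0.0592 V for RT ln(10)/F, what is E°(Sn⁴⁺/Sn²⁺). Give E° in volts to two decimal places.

E°cell = (0.0592/n)·log K = (0.0592/2)(9.5) = +0.281 V.
Since Sn⁴⁺/Sn²⁺ is the cathode and Pb²⁺/Pb the anode, E°cell = E°(Sn⁴⁺/Sn²⁺) − E°(Pb²⁺/Pb).
So E°(Sn⁴⁺/Sn²⁺) = E°cell + E°(Pb²⁺/Pb) = +0.281 + (-0.13) = +0.15 V.

+0.15 V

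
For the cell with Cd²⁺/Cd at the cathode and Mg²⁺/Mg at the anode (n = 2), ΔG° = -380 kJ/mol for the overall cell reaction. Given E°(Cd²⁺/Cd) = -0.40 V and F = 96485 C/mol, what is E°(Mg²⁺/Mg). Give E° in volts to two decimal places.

-2.37 V

E°cell = −ΔG°/(nF) = −(-380×10³)/((2)(96485)) = +1.969 V.
Since Cd²⁺/Cd is the cathode and Mg²⁺/Mg the anode, E°cell = E°(Cd²⁺/Cd) − E°(Mg²⁺/Mg).
So E°(Mg²⁺/Mg) = E°(Cd²⁺/Cd) − E°cell = (-0.40) − (+1.969) = -2.37 V.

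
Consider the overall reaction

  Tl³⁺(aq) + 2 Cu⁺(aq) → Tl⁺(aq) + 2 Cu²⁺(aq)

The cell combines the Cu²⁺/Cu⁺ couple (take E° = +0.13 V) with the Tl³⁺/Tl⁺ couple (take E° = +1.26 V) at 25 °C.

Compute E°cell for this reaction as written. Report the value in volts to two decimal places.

+1.13 V

The Tl³⁺/Tl⁺ couple has the higher reduction potential, so it is the cathode; Cu²⁺/Cu⁺ is oxidised at the anode.
E°cell = E°(cathode) − E°(anode) = (+1.26) − (+0.13) = +1.13 V.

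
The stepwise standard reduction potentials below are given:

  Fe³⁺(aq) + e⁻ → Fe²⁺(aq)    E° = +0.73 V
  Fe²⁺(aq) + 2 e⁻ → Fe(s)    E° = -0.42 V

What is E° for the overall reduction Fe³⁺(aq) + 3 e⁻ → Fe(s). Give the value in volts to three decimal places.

-0.037 V

Standard free energies of sequential steps add: ΔG°₃ = ΔG°₁ + ΔG°₂, so n₃E°₃ = n₁E°₁ + n₂E°₂.
E°₃ = (1×+0.73 + 2×-0.42) / 3 = (-0.110) / 3 = -0.037 V.
Simply averaging or adding the two E° values would be wrong; the electron-weighted sum is required.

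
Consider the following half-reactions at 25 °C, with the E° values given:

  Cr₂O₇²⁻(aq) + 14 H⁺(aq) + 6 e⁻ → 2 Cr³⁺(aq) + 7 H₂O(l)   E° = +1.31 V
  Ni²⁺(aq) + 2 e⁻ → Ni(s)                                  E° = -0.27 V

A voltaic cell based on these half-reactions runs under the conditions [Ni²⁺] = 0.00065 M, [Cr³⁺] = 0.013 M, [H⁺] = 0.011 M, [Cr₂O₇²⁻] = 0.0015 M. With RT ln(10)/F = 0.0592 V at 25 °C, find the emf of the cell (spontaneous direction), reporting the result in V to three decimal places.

Cr₂O₇²⁻/Cr³⁺ is the cathode (higher E°), Ni²⁺/Ni the anode: E°cell = +1.31 − (-0.27) = +1.58 V, n = 6.
Overall: Cr₂O₇²⁻(aq) + 14 H⁺(aq) + 3 Ni(s) → 2 Cr³⁺(aq) + 7 H₂O(l) + 3 Ni²⁺(aq)
Q = [Cr³⁺]^2·[Ni²⁺]^3 / ([Cr₂O₇²⁻]·[H⁺]^14); log Q = 16.911.
E = E° − (0.0592/n) log Q = +1.58 − (0.0592/6)(16.911) = +1.413 V.

+1.413 V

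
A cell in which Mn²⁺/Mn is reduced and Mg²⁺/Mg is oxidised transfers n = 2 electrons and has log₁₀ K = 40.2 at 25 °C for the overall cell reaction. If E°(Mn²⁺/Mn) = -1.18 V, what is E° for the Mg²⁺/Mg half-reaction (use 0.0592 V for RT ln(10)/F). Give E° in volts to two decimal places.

E°cell = (0.0592/n)·log K = (0.0592/2)(40.2) = +1.190 V.
Since Mn²⁺/Mn is the cathode and Mg²⁺/Mg the anode, E°cell = E°(Mn²⁺/Mn) − E°(Mg²⁺/Mg).
So E°(Mg²⁺/Mg) = E°(Mn²⁺/Mn) − E°cell = (-1.18) − (+1.190) = -2.37 V.

-2.37 V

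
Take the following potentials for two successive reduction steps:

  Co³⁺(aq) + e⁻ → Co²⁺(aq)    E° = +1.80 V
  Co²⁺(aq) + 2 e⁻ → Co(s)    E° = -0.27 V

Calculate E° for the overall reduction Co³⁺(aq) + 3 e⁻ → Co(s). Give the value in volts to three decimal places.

Adding the free-energy changes (−nFE°) of the two steps gives −n₃FE°₃ = −n₁FE°₁ − n₂FE°₂.
E°₃ = (1×+1.80 + 2×-0.27) / 3 = (+1.260) / 3 = +0.420 V.
Simply averaging or adding the two E° values would be wrong; the electron-weighted sum is required.

+0.420 V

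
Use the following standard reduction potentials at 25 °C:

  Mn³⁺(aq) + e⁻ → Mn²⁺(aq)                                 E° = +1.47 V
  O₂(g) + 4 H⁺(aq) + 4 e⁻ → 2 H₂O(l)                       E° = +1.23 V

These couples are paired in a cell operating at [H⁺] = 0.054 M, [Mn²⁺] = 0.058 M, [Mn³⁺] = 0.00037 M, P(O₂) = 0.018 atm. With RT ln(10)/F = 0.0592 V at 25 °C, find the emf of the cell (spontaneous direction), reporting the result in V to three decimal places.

+0.211 V

Mn³⁺/Mn²⁺ is the cathode (higher E°), O₂/H₂O the anode: E°cell = +1.47 − (+1.23) = +0.24 V, n = 4.
Overall: 4 Mn³⁺(aq) + 2 H₂O(l) → 4 Mn²⁺(aq) + O₂(g) + 4 H⁺(aq)
Q = [Mn²⁺]^4·P(O₂)·[H⁺]^4 / ([Mn³⁺]^4); log Q = 1.966.
E = E° − (0.0592/n) log Q = +0.24 − (0.0592/4)(1.966) = +0.211 V.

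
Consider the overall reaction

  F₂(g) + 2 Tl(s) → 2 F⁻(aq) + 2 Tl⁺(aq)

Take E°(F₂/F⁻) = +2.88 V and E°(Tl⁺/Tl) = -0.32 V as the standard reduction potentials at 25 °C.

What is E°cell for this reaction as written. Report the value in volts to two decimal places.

The F₂/F⁻ couple has the higher reduction potential, so it is the cathode; Tl⁺/Tl is oxidised at the anode.
E°cell = E°(cathode) − E°(anode) = (+2.88) − (-0.32) = +3.20 V.
Since E°cell > 0, the reaction is spontaneous under standard conditions.

+3.20 V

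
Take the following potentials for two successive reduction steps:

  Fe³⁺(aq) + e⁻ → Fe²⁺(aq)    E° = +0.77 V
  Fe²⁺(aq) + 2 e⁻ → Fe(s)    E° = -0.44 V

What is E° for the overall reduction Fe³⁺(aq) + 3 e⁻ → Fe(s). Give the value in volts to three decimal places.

Standard free energies of sequential steps add: ΔG°₃ = ΔG°₁ + ΔG°₂, so n₃E°₃ = n₁E°₁ + n₂E°₂.
E°₃ = (1×+0.77 + 2×-0.44) / 3 = (-0.110) / 3 = -0.037 V.

-0.037 V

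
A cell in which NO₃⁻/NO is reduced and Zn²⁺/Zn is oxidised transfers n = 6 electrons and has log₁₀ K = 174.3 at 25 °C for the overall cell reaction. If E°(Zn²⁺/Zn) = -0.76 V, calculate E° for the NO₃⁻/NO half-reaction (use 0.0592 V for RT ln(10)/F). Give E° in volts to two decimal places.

E°cell = (0.0592/n)·log K = (0.0592/6)(174.3) = +1.720 V.
Since NO₃⁻/NO is the cathode and Zn²⁺/Zn the anode, E°cell = E°(NO₃⁻/NO) − E°(Zn²⁺/Zn).
So E°(NO₃⁻/NO) = E°cell + E°(Zn²⁺/Zn) = +1.720 + (-0.76) = +0.96 V.

+0.96 V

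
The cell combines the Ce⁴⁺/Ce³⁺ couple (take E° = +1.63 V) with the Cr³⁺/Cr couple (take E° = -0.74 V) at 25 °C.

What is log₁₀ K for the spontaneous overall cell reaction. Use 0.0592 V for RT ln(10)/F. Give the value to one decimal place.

120.1

Cathode: Ce⁴⁺/Ce³⁺; anode: Cr³⁺/Cr. E°cell = +2.37 V, n = 3.
log K = nE°cell / 0.0592 = (3)(+2.37) / 0.0592 = 120.1.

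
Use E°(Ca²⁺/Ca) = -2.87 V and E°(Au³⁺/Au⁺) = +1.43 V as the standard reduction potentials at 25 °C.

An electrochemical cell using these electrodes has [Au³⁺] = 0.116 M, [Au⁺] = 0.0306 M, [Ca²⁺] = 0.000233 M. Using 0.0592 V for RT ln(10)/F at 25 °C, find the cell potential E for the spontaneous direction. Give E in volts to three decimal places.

Au³⁺/Au⁺ is the cathode (higher E°), Ca²⁺/Ca the anode: E°cell = +1.43 − (-2.87) = +4.30 V, n = 2.
Overall: Au³⁺(aq) + Ca(s) → Au⁺(aq) + Ca²⁺(aq)
Q = [Au⁺]·[Ca²⁺] / ([Au³⁺]); log Q = -4.211.
E = E° − (0.0592/n) log Q = +4.30 − (0.0592/2)(-4.211) = +4.425 V.

+4.425 V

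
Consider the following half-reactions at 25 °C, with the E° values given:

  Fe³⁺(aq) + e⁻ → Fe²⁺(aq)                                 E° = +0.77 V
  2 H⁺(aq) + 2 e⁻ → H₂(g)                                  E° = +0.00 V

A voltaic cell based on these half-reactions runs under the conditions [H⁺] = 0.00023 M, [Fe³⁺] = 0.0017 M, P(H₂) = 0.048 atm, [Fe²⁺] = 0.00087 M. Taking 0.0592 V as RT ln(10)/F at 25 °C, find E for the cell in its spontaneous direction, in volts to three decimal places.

Fe³⁺/Fe²⁺ is the cathode (higher E°), H⁺/H₂ the anode: E°cell = +0.77 − (+0.00) = +0.77 V, n = 2.
Overall: 2 Fe³⁺(aq) + H₂(g) → 2 Fe²⁺(aq) + 2 H⁺(aq)
Q = [Fe²⁺]^2·[H⁺]^2 / ([Fe³⁺]^2·P(H₂)); log Q = -6.540.
E = E° − (0.0592/n) log Q = +0.77 − (0.0592/2)(-6.540) = +0.964 V.

+0.964 V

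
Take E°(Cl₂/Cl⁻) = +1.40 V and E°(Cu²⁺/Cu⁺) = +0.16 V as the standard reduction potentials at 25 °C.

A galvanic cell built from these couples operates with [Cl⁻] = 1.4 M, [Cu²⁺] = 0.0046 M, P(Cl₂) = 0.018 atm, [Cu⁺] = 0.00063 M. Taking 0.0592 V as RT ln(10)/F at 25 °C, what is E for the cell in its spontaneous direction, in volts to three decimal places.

+1.129 V

Cl₂/Cl⁻ is the cathode (higher E°), Cu²⁺/Cu⁺ the anode: E°cell = +1.40 − (+0.16) = +1.24 V, n = 2.
Overall: Cl₂(g) + 2 Cu⁺(aq) → 2 Cl⁻(aq) + 2 Cu²⁺(aq)
Q = [Cl⁻]^2·[Cu²⁺]^2 / (P(Cl₂)·[Cu⁺]^2); log Q = 3.764.
E = E° − (0.0592/n) log Q = +1.24 − (0.0592/2)(3.764) = +1.129 V.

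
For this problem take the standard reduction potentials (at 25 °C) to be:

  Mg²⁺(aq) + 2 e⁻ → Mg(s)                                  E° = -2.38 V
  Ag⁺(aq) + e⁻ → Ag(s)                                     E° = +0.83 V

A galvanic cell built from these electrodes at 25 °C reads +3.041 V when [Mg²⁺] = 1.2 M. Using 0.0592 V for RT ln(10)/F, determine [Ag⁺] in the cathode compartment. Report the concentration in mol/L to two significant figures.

Ag⁺/Ag is the cathode, Mg²⁺/Mg the anode: E°cell = +3.21 V, n = 2.
Overall reaction: 2 Ag⁺(aq) + Mg(s) → 2 Ag(s) + Mg²⁺(aq); Q = [Mg²⁺]^1/[Ag⁺]^2.
From E = E° − (0.0592/n) log Q: log Q = (E° − E)·n/0.0592 = (+3.21 − (+3.041))·2/0.0592 = 5.7095.
So 2·log[Ag⁺] = 1·log(1.2) − log Q = 0.0792 − (5.7095) = -5.6303; log[Ag⁺] = -5.6303 / 2 = -2.8152; [Ag⁺] = 10^(-2.8152) ≈ 0.0015 M.

0.0015 M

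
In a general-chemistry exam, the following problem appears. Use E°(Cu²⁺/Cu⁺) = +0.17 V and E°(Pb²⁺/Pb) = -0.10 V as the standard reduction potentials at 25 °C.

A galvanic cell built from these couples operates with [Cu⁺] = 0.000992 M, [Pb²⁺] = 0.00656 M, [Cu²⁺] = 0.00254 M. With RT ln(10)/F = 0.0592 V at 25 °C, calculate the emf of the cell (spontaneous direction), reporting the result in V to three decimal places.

+0.359 V

Cu²⁺/Cu⁺ is the cathode (higher E°), Pb²⁺/Pb the anode: E°cell = +0.17 − (-0.10) = +0.27 V, n = 2.
Overall: 2 Cu²⁺(aq) + Pb(s) → 2 Cu⁺(aq) + Pb²⁺(aq)
Q = [Cu⁺]^2·[Pb²⁺] / ([Cu²⁺]^2); log Q = -3.000.
E = E° − (0.0592/n) log Q = +0.27 − (0.0592/2)(-3.000) = +0.359 V.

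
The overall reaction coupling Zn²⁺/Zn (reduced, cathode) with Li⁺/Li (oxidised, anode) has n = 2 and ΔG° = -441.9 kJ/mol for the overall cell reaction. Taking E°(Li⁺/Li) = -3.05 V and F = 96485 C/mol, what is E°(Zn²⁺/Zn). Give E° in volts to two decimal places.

-0.76 V

E°cell = −ΔG°/(nF) = −(-441.9×10³)/((2)(96485)) = +2.290 V.
Since Zn²⁺/Zn is the cathode and Li⁺/Li the anode, E°cell = E°(Zn²⁺/Zn) − E°(Li⁺/Li).
So E°(Zn²⁺/Zn) = E°cell + E°(Li⁺/Li) = +2.290 + (-3.05) = -0.76 V.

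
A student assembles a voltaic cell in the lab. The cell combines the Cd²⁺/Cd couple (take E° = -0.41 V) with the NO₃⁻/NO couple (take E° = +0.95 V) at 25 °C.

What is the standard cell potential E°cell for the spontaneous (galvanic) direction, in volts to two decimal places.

The NO₃⁻/NO couple has the higher reduction potential, so it is the cathode; Cd²⁺/Cd is oxidised at the anode.
E°cell = E°(cathode) − E°(anode) = (+0.95) − (-0.41) = +1.36 V.

+1.36 V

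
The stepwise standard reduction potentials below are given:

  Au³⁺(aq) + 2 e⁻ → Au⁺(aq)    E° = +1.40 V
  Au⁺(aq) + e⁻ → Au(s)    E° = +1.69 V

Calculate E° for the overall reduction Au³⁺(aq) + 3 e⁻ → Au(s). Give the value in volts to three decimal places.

Standard free energies of sequential steps add: ΔG°₃ = ΔG°₁ + ΔG°₂, so n₃E°₃ = n₁E°₁ + n₂E°₂.
E°₃ = (2×+1.40 + 1×+1.69) / 3 = (+4.490) / 3 = +1.497 V.
E° values themselves are not directly additive — weighting by electron count is essential.

+1.497 V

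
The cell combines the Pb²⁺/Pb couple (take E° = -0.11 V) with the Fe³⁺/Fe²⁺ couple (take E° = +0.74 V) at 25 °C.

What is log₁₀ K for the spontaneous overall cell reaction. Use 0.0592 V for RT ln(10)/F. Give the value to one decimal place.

Cathode: Fe³⁺/Fe²⁺; anode: Pb²⁺/Pb. E°cell = +0.85 V, n = 2.
log K = nE°cell / 0.0592 = (2)(+0.85) / 0.0592 = 28.7.

28.7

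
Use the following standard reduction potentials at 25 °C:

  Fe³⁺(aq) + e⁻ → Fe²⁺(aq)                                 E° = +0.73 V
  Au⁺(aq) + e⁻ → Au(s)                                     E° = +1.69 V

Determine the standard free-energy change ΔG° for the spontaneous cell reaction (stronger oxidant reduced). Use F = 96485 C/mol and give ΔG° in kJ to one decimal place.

Au⁺/Au (E° = +1.69 V) is the cathode; Fe³⁺/Fe²⁺ (E° = +0.73 V) is the anode, so E°cell = +0.96 V.
Balancing electrons gives n = 1 (lcm of 1 and 1).
ΔG° = −nFE° = −(1)(96485)(+0.96) = -92,626 J = -92.6 kJ.

-92.6 kJ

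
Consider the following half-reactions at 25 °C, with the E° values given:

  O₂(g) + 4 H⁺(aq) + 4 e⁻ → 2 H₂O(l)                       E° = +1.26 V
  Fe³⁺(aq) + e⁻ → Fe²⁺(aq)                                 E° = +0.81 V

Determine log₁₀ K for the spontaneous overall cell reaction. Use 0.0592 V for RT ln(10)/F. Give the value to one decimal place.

Cathode: O₂/H₂O; anode: Fe³⁺/Fe²⁺. E°cell = +0.45 V, n = 4.
log K = nE°cell / 0.0592 = (4)(+0.45) / 0.0592 = 30.4.

30.4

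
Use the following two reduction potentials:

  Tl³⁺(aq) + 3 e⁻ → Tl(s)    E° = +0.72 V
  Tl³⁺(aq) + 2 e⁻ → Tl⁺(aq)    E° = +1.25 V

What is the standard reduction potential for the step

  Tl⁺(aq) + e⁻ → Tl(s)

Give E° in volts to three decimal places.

Sequential free energies add, so n₃E°₃ = n₁E°₁ + n₂E°₂.
With n₃ = 3, and the known step contributing 2×(+1.25) V, the unknown satisfies 1·E° = 3×(+0.72) − 2×(+1.25) = -0.340.
E° = -0.340 / 1 = -0.340 V.

-0.340 V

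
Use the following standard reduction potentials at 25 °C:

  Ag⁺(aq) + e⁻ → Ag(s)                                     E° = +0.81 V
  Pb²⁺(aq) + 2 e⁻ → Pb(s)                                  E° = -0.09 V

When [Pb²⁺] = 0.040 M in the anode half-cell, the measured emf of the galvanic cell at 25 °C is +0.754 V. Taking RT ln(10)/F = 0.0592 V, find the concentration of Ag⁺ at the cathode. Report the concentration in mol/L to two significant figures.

0.00068 M

Ag⁺/Ag is the cathode, Pb²⁺/Pb the anode: E°cell = +0.90 V, n = 2.
Overall reaction: 2 Ag⁺(aq) + Pb(s) → 2 Ag(s) + Pb²⁺(aq); Q = [Pb²⁺]^1/[Ag⁺]^2.
From E = E° − (0.0592/n) log Q: log Q = (E° − E)·n/0.0592 = (+0.90 − (+0.754))·2/0.0592 = 4.9324.
So 2·log[Ag⁺] = 1·log(0.04) − log Q = -1.3979 − (4.9324) = -6.3303; log[Ag⁺] = -6.3303 / 2 = -3.1652; [Ag⁺] = 10^(-3.1652) ≈ 0.00068 M.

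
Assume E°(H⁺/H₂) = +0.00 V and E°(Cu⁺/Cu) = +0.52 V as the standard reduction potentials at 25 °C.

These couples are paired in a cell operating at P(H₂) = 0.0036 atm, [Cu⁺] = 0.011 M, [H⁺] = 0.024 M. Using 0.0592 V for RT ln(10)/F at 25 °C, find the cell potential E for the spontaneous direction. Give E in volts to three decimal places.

+0.428 V

Cu⁺/Cu is the cathode (higher E°), H⁺/H₂ the anode: E°cell = +0.52 − (+0.00) = +0.52 V, n = 2.
Overall: 2 Cu⁺(aq) + H₂(g) → 2 Cu(s) + 2 H⁺(aq)
Q = [H⁺]^2 / ([Cu⁺]^2·P(H₂)); log Q = 3.121.
E = E° − (0.0592/n) log Q = +0.52 − (0.0592/2)(3.121) = +0.428 V.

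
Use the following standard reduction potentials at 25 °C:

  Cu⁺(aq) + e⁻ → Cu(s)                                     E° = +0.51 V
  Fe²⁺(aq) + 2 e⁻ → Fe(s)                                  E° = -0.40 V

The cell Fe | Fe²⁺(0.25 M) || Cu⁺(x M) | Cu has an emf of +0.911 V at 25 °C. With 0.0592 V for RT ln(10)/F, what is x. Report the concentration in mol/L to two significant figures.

Cu⁺/Cu is the cathode, Fe²⁺/Fe the anode: E°cell = +0.91 V, n = 2.
Overall reaction: 2 Cu⁺(aq) + Fe(s) → 2 Cu(s) + Fe²⁺(aq); Q = [Fe²⁺]^1/[Cu⁺]^2.
From E = E° − (0.0592/n) log Q: log Q = (E° − E)·n/0.0592 = (+0.91 − (+0.911))·2/0.0592 = -0.0338.
So 2·log[Cu⁺] = 1·log(0.25) − log Q = -0.6021 − (-0.0338) = -0.5683; log[Cu⁺] = -0.5683 / 2 = -0.2842; [Cu⁺] = 10^(-0.2842) ≈ 0.52 M.

0.52 M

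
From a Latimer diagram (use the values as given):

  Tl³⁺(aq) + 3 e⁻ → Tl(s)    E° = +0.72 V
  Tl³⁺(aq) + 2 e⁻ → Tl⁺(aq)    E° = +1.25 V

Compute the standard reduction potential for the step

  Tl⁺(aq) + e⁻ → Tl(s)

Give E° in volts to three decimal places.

-0.340 V

Sequential free energies add, so n₃E°₃ = n₁E°₁ + n₂E°₂.
With n₃ = 3, and the known step contributing 2×(+1.25) V, the unknown satisfies 1·E° = 3×(+0.72) − 2×(+1.25) = -0.340.
E° = -0.340 / 1 = -0.340 V.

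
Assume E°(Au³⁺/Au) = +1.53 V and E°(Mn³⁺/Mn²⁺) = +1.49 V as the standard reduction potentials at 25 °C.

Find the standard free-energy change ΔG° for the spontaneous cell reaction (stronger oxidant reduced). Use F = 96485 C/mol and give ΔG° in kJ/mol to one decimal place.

-11.6 kJ/mol

Au³⁺/Au (E° = +1.53 V) is the cathode; Mn³⁺/Mn²⁺ (E° = +1.49 V) is the anode, so E°cell = +0.04 V.
Balancing electrons gives n = 3 (lcm of 3 and 1).
ΔG° = −nFE° = −(3)(96485)(+0.04) = -11,578 J = -11.6 kJ/mol.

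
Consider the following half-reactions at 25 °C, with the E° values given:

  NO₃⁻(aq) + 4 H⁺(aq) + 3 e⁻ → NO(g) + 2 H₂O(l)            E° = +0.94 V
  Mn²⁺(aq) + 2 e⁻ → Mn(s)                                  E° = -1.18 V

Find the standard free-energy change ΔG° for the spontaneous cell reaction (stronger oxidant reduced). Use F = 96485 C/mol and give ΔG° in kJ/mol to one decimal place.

-1227.3 kJ/mol

NO₃⁻/NO (E° = +0.94 V) is the cathode; Mn²⁺/Mn (E° = -1.18 V) is the anode, so E°cell = +2.12 V.
Balancing electrons gives n = 6 (lcm of 3 and 2).
ΔG° = −nFE° = −(6)(96485)(+2.12) = -1,227,289 J = -1227.3 kJ/mol.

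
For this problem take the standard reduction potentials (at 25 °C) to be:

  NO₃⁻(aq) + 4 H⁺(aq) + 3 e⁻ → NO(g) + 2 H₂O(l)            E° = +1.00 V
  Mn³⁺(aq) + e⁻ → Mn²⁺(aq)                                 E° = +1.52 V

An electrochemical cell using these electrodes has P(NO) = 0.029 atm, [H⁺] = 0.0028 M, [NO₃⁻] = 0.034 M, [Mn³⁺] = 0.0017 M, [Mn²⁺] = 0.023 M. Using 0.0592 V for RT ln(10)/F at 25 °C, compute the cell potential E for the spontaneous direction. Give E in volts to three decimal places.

+0.653 V

Mn³⁺/Mn²⁺ is the cathode (higher E°), NO₃⁻/NO the anode: E°cell = +1.52 − (+1.00) = +0.52 V, n = 3.
Overall: 3 Mn³⁺(aq) + NO(g) + 2 H₂O(l) → 3 Mn²⁺(aq) + NO₃⁻(aq) + 4 H⁺(aq)
Q = [Mn²⁺]^3·[NO₃⁻]·[H⁺]^4 / ([Mn³⁺]^3·P(NO)); log Q = -6.748.
E = E° − (0.0592/n) log Q = +0.52 − (0.0592/3)(-6.748) = +0.653 V.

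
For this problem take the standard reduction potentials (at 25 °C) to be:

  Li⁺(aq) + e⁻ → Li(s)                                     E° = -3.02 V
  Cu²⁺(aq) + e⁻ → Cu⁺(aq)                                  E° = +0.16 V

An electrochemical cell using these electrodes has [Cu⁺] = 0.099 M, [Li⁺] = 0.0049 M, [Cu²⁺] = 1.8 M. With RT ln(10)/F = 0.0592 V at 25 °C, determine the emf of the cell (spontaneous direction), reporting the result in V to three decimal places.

+3.391 V

Cu²⁺/Cu⁺ is the cathode (higher E°), Li⁺/Li the anode: E°cell = +0.16 − (-3.02) = +3.18 V, n = 1.
Overall: Cu²⁺(aq) + Li(s) → Cu⁺(aq) + Li⁺(aq)
Q = [Cu⁺]·[Li⁺] / ([Cu²⁺]); log Q = -3.569.
E = E° − (0.0592/n) log Q = +3.18 − (0.0592/1)(-3.569) = +3.391 V.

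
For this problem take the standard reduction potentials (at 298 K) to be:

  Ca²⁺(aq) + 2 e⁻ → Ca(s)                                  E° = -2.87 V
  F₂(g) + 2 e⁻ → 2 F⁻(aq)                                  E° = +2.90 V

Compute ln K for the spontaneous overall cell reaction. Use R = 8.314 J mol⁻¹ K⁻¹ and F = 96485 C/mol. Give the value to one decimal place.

Cathode: F₂/F⁻; anode: Ca²⁺/Ca. E°cell = (+2.90) − (-2.87) = +5.77 V, with n = 2.
ΔG° = −nFE° = −RT ln K, so ln K = nFE°/(RT) = (2)(96485)(+5.77) / ((8.314)(298)) = 449.406.

449.4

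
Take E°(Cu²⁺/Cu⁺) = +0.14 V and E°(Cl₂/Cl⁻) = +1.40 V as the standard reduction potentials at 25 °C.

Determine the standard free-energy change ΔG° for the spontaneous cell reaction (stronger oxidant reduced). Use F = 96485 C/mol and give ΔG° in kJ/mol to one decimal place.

-243.1 kJ/mol

Cl₂/Cl⁻ (E° = +1.40 V) is the cathode; Cu²⁺/Cu⁺ (E° = +0.14 V) is the anode, so E°cell = +1.26 V.
Balancing electrons gives n = 2 (lcm of 2 and 1).
ΔG° = −nFE° = −(2)(96485)(+1.26) = -243,142 J = -243.1 kJ/mol.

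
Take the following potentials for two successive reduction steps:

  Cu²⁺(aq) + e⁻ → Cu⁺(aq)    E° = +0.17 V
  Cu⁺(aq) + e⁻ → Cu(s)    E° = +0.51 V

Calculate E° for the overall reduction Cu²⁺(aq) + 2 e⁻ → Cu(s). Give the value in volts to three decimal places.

Since ΔG° = −nFE° is additive over sequential reductions, n₃E°₃ = n₁E°₁ + n₂E°₂.
E°₃ = (1×+0.17 + 1×+0.51) / 2 = (+0.680) / 2 = +0.340 V.

+0.340 V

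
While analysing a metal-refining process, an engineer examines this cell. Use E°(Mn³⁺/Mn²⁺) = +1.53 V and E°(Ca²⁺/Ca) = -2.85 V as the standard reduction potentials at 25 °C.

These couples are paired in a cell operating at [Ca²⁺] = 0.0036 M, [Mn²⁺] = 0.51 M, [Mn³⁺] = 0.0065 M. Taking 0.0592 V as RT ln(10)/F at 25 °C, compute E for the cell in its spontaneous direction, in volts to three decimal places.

Mn³⁺/Mn²⁺ is the cathode (higher E°), Ca²⁺/Ca the anode: E°cell = +1.53 − (-2.85) = +4.38 V, n = 2.
Overall: 2 Mn³⁺(aq) + Ca(s) → 2 Mn²⁺(aq) + Ca²⁺(aq)
Q = [Mn²⁺]^2·[Ca²⁺] / ([Mn³⁺]^2); log Q = 1.346.
E = E° − (0.0592/n) log Q = +4.38 − (0.0592/2)(1.346) = +4.340 V.

+4.340 V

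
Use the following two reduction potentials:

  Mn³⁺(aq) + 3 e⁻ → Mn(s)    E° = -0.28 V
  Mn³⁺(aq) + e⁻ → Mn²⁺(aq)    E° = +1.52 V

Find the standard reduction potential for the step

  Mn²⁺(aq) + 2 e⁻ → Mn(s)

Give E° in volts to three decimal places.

Sequential free energies add, so n₃E°₃ = n₁E°₁ + n₂E°₂.
With n₃ = 3, and the known step contributing 1×(+1.52) V, the unknown satisfies 2·E° = 3×(-0.28) − 1×(+1.52) = -2.360.
E° = -2.360 / 2 = -1.180 V.

-1.180 V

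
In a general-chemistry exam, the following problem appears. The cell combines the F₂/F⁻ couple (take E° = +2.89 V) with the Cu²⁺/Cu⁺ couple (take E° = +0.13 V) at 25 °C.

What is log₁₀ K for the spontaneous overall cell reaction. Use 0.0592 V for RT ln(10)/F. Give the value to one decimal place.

Cathode: F₂/F⁻; anode: Cu²⁺/Cu⁺. E°cell = +2.76 V, n = 2.
log K = nE°cell / 0.0592 = (2)(+2.76) / 0.0592 = 93.2.

93.2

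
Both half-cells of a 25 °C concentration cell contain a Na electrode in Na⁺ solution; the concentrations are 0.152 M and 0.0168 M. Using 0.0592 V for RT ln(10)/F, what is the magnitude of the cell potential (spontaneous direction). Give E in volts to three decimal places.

For a concentration cell E°cell = 0. The 0.152 M side is the cathode (reduction is favoured where [Na⁺] is higher).
With n = 1, E = −(0.0592/1) log([Na⁺]ₐₙ/[Na⁺]꜀ₐₜ) = −(0.0592/1) log(0.0168/0.152) = −(0.0592/1)(-0.957) = +0.057 V.

+0.057 V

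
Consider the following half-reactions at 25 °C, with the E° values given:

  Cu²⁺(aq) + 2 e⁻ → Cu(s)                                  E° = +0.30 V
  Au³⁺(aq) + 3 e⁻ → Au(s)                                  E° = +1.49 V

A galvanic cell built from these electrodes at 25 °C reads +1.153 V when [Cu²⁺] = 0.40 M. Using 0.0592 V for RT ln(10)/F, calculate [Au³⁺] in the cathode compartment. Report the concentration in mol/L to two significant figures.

0.0034 M

Au³⁺/Au is the cathode, Cu²⁺/Cu the anode: E°cell = +1.19 V, n = 6.
Overall reaction: 2 Au³⁺(aq) + 3 Cu(s) → 2 Au(s) + 3 Cu²⁺(aq); Q = [Cu²⁺]^3/[Au³⁺]^2.
From E = E° − (0.0592/n) log Q: log Q = (E° − E)·n/0.0592 = (+1.19 − (+1.153))·6/0.0592 = 3.7500.
So 2·log[Au³⁺] = 3·log(0.4) − log Q = -1.1938 − (3.7500) = -4.9438; log[Au³⁺] = -4.9438 / 2 = -2.4719; [Au³⁺] = 10^(-2.4719) ≈ 0.0034 M.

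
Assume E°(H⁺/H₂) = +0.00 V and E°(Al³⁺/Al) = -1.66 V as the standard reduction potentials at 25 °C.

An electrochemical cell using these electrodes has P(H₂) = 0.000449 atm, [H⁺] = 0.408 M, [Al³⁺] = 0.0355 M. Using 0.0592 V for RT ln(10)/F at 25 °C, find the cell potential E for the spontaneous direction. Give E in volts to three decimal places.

H⁺/H₂ is the cathode (higher E°), Al³⁺/Al the anode: E°cell = +0.00 − (-1.66) = +1.66 V, n = 6.
Overall: 6 H⁺(aq) + 2 Al(s) → 3 H₂(g) + 2 Al³⁺(aq)
Q = P(H₂)^3·[Al³⁺]^2 / ([H⁺]^6); log Q = -10.607.
E = E° − (0.0592/n) log Q = +1.66 − (0.0592/6)(-10.607) = +1.765 V.

+1.765 V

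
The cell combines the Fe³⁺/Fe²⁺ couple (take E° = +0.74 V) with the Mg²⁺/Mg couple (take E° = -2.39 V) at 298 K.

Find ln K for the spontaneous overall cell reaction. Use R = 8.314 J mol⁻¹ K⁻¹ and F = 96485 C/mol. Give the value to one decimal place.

Cathode: Fe³⁺/Fe²⁺; anode: Mg²⁺/Mg. E°cell = (+0.74) − (-2.39) = +3.13 V, with n = 2.
ΔG° = −nFE° = −RT ln K, so ln K = nFE°/(RT) = (2)(96485)(+3.13) / ((8.314)(298)) = 243.785.

243.8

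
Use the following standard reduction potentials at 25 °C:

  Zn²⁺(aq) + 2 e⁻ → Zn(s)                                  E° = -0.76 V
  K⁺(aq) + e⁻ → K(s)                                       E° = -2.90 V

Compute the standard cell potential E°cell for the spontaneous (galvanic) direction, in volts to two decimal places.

+2.14 V

The Zn²⁺/Zn couple has the higher reduction potential, so it is the cathode; K⁺/K is oxidised at the anode.
E°cell = E°(cathode) − E°(anode) = (-0.76) − (-2.90) = +2.14 V.
Since E°cell > 0, the reaction is spontaneous under standard conditions.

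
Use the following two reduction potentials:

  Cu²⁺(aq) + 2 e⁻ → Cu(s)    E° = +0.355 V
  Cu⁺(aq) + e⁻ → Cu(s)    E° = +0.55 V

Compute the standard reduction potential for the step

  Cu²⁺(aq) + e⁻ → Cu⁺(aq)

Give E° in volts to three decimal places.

Sequential free energies add, so n₃E°₃ = n₁E°₁ + n₂E°₂.
With n₃ = 2, and the known step contributing 1×(+0.55) V, the unknown satisfies 1·E° = 2×(+0.355) − 1×(+0.55) = +0.160.
E° = +0.160 / 1 = +0.160 V.

+0.160 V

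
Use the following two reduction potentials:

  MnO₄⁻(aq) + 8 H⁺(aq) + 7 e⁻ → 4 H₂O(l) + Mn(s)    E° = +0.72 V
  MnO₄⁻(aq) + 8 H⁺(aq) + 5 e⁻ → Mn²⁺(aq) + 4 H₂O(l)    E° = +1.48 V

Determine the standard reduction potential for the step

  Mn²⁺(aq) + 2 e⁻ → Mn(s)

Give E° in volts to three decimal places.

Sequential free energies add, so n₃E°₃ = n₁E°₁ + n₂E°₂.
With n₃ = 7, and the known step contributing 5×(+1.48) V, the unknown satisfies 2·E° = 7×(+0.72) − 5×(+1.48) = -2.360.
E° = -2.360 / 2 = -1.180 V.

-1.180 V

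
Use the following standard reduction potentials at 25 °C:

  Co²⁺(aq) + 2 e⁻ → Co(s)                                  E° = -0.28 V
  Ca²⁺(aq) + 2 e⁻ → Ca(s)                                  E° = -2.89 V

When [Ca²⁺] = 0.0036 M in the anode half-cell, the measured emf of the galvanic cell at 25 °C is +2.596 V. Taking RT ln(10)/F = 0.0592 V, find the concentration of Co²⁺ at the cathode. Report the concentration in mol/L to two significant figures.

0.0012 M

Co²⁺/Co is the cathode, Ca²⁺/Ca the anode: E°cell = +2.61 V, n = 2.
Overall reaction: Co²⁺(aq) + Ca(s) → Co(s) + Ca²⁺(aq); Q = [Ca²⁺]^1/[Co²⁺]^1.
From E = E° − (0.0592/n) log Q: log Q = (E° − E)·n/0.0592 = (+2.61 − (+2.596))·2/0.0592 = 0.4730.
So 1·log[Co²⁺] = 1·log(0.0036) − log Q = -2.4437 − (0.4730) = -2.9167; [Co²⁺] = 10^(-2.9167) ≈ 0.0012 M.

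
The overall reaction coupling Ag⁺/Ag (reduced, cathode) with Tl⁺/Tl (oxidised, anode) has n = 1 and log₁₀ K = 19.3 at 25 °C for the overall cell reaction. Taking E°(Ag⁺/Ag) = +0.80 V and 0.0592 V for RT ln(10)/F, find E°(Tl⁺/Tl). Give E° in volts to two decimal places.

-0.34 V

E°cell = (0.0592/n)·log K = (0.0592/1)(19.3) = +1.143 V.
Since Ag⁺/Ag is the cathode and Tl⁺/Tl the anode, E°cell = E°(Ag⁺/Ag) − E°(Tl⁺/Tl).
So E°(Tl⁺/Tl) = E°(Ag⁺/Ag) − E°cell = (+0.80) − (+1.143) = -0.34 V.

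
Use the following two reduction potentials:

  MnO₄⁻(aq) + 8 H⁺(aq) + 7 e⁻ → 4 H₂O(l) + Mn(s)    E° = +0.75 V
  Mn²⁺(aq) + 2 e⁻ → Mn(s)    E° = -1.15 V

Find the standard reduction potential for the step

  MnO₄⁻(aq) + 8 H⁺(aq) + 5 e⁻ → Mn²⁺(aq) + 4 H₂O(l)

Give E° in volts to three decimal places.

Sequential free energies add, so n₃E°₃ = n₁E°₁ + n₂E°₂.
With n₃ = 7, and the known step contributing 2×(-1.15) V, the unknown satisfies 5·E° = 7×(+0.75) − 2×(-1.15) = +7.550.
E° = +7.550 / 5 = +1.510 V.

+1.510 V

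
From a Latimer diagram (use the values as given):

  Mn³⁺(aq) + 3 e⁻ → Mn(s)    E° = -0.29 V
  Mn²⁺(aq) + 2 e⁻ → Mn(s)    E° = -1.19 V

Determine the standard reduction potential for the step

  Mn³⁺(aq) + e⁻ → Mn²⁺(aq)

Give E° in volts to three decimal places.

+1.510 V

Sequential free energies add, so n₃E°₃ = n₁E°₁ + n₂E°₂.
With n₃ = 3, and the known step contributing 2×(-1.19) V, the unknown satisfies 1·E° = 3×(-0.29) − 2×(-1.19) = +1.510.
E° = +1.510 / 1 = +1.510 V.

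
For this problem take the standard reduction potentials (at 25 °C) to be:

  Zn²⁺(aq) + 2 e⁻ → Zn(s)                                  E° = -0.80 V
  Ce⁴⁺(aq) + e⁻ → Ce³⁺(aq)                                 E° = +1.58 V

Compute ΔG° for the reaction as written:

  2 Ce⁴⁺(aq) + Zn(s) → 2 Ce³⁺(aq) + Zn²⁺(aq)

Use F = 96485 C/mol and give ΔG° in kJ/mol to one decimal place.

-459.3 kJ/mol

As written, Ce⁴⁺/Ce³⁺ is reduced (cathode) and Zn²⁺/Zn is oxidised (anode), so E°cell = (+1.58) − (-0.80) = +2.38 V.
Balancing electrons gives n = 2.
ΔG° = −nFE° = −(2)(96485)(+2.38) = -459,269 J = -459.3 kJ/mol.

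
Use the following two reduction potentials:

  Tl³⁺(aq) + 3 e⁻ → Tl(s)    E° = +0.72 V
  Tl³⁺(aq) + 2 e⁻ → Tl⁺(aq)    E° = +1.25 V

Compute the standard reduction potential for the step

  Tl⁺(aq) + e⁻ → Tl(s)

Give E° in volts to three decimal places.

-0.340 V

Sequential free energies add, so n₃E°₃ = n₁E°₁ + n₂E°₂.
With n₃ = 3, and the known step contributing 2×(+1.25) V, the unknown satisfies 1·E° = 3×(+0.72) − 2×(+1.25) = -0.340.
E° = -0.340 / 1 = -0.340 V.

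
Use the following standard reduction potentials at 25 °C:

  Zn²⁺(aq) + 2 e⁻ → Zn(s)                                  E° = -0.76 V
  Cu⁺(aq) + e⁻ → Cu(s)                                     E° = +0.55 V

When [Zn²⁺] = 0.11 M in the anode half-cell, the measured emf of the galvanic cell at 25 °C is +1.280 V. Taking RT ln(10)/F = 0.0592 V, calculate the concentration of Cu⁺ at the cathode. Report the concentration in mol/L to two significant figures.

Cu⁺/Cu is the cathode, Zn²⁺/Zn the anode: E°cell = +1.31 V, n = 2.
Overall reaction: 2 Cu⁺(aq) + Zn(s) → 2 Cu(s) + Zn²⁺(aq); Q = [Zn²⁺]^1/[Cu⁺]^2.
From E = E° − (0.0592/n) log Q: log Q = (E° − E)·n/0.0592 = (+1.31 − (+1.280))·2/0.0592 = 1.0135.
So 2·log[Cu⁺] = 1·log(0.11) − log Q = -0.9586 − (1.0135) = -1.9721; log[Cu⁺] = -1.9721 / 2 = -0.9860; [Cu⁺] = 10^(-0.9860) ≈ 0.10 M.

0.10 M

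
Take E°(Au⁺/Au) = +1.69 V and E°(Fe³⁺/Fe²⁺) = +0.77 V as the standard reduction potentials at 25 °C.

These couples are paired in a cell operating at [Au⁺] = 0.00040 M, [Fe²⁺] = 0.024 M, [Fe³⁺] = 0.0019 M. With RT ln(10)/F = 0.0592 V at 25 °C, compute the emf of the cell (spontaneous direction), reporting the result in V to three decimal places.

Au⁺/Au is the cathode (higher E°), Fe³⁺/Fe²⁺ the anode: E°cell = +1.69 − (+0.77) = +0.92 V, n = 1.
Overall: Au⁺(aq) + Fe²⁺(aq) → Au(s) + Fe³⁺(aq)
Q = [Fe³⁺] / ([Au⁺]·[Fe²⁺]); log Q = 2.296.
E = E° − (0.0592/n) log Q = +0.92 − (0.0592/1)(2.296) = +0.784 V.

+0.784 V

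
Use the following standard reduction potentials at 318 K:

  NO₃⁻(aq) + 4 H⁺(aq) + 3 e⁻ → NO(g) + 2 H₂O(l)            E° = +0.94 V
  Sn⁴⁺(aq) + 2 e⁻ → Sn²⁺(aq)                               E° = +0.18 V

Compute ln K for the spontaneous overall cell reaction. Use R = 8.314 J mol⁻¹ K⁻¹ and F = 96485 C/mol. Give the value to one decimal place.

166.4

Cathode: NO₃⁻/NO; anode: Sn⁴⁺/Sn²⁺. E°cell = (+0.94) − (+0.18) = +0.76 V, with n = 6.
ΔG° = −nFE° = −RT ln K, so ln K = nFE°/(RT) = (6)(96485)(+0.76) / ((8.314)(318)) = 166.413.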